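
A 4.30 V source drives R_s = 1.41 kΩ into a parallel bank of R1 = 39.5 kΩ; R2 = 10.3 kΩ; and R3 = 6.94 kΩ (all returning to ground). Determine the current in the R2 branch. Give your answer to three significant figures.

Combine the parallel branches: R_p = (1/39.5 + 1/10.3 + 1/6.94)⁻¹ = 3.752 kΩ.
Node voltage V_A = V_s · R_p/(R_s + R_p) = 4.30 × 0.7269 = 3.126 V.
Branch current I = V_A/R2 = 3.126/10.3 = 0.3035 mA.
(Check via current divider: I_total = 0.8329 mA; share G_k/ΣG = 0.3643 → same result.)

I ≈ 0.303 mA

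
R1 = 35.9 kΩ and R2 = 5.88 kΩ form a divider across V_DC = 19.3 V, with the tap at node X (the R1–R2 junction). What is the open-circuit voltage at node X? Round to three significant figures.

V_th ≈ 2.72 V

With X open, the divider is unloaded: V_th = 19.3 × 5.88/41.78 = 2.716 V.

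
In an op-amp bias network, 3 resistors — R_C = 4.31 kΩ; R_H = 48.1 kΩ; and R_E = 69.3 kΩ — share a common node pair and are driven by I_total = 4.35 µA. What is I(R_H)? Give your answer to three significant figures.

I ≈ 0.338 µA

Conductances: ΣG = 1/4.31 + 1/48.1 + 1/69.3 = 0.2672 (1/kΩ).
R_H takes the fraction G_k/ΣG = 0.02079/0.2672 = 0.07780, so I = 4.35 × 0.07780 = 0.3384 µA.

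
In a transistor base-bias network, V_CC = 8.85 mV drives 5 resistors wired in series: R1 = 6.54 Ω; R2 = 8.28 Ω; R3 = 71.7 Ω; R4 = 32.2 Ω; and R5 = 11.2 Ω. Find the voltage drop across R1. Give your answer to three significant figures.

V ≈ 0.445 mV

ΣR = 6.54 + 8.28 + 71.7 + 32.2 + 11.2 = 129.9 Ω.
Voltage divider: V = V_CC · (6.540 / 129.9) = 8.85 × 0.05034 = 0.4455 mV.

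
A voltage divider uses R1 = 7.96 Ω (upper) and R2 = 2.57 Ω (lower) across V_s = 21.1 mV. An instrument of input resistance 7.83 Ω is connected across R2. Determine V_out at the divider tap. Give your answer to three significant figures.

V_out ≈ 4.13 mV

The load sits in parallel with R2, giving an effective lower resistance R2' = R2·R_L/(R2+R_L) = 1.935 Ω.
Voltage divider with the loaded lower leg: V_out = 21.1 × 1.935/(7.96 + 1.935) = 21.1 × 0.1955 = 4.126 mV.
(Unloaded it would be 5.15 mV; the load pulls it down.)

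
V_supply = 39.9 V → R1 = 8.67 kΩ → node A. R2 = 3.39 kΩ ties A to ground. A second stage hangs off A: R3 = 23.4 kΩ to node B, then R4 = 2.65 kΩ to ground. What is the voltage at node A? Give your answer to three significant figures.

Node A sees R2 in parallel with the series input of stage 2, R3 + R4 = 26.05 kΩ.
Effective lower resistance at A: R2 ‖ 26.05 = 3.000 kΩ.
First divider: V_A = V_supply · 3.000/(8.67 + 3.000) = 10.26 V.

V_A ≈ 10.3 V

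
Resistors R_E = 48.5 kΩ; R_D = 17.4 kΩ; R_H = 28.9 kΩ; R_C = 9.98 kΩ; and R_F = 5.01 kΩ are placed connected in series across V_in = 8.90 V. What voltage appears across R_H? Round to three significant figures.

V ≈ 2.34 V

Series total: ΣR = 48.5 + 17.4 + 28.9 + 9.98 + 5.01 = 109.8 kΩ.
Voltage divider: V = V_in · (28.90 / 109.8) = 8.90 × 0.2632 = 2.343 V.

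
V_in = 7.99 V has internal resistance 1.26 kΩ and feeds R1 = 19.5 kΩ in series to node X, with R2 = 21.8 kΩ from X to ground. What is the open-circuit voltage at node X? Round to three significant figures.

V_th ≈ 4.09 V

R1' = 1.26 + 19.5 = 20.76 kΩ (source resistance + R1).
V_th is the unloaded tap voltage: V_in · R2/(R1'+R2) = 7.99 × 0.5122 = 4.093 V.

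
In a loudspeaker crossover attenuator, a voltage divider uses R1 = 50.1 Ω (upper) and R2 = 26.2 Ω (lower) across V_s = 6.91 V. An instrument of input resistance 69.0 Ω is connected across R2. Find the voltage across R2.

V_out ≈ 1.90 V

R2 ‖ R_L = (26.2 × 69.0)/(26.2 + 69.0) = 18.99 Ω.
Now apply the divider: V_out = 6.91 × 0.2749 = 1.899 V.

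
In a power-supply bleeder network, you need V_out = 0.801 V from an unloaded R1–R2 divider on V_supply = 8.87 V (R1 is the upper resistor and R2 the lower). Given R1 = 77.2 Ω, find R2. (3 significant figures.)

R2 ≈ 7.66 Ω

Required fraction k = V_out/V_supply = 0.09030.
Rearranging, R2 = R1·k/(1−k) = 77.2 × 0.09927 = 7.664 Ω.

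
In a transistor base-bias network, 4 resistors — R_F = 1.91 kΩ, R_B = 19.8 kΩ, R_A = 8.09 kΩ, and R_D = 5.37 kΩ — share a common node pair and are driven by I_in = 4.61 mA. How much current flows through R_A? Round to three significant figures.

I ≈ 0.645 mA

Total conductance ΣG = 1/1.91 + 1/19.8 + 1/8.09 + 1/5.37 = 0.8839 (units of 1/kΩ).
Current divider: I(R_A) = I_in · G_k/ΣG = 4.61 × (0.1236/0.8839) = 4.61 × 0.1398 = 0.6447 mA.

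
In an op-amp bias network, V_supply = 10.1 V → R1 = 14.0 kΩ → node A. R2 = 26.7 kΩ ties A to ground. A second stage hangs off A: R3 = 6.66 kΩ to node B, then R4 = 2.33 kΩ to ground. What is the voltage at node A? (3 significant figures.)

The second stage (R3 + R4 = 8.990 kΩ) loads node A in parallel with R2.
R2 ‖ (R3+R4) = 6.725 kΩ.
V_A = 10.1 × 6.725/(14.0 + 6.725) = 3.277 V.

V_A ≈ 3.28 V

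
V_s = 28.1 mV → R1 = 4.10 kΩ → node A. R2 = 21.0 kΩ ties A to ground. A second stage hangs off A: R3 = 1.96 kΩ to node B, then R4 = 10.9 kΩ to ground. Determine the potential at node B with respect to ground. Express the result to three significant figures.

Node A sees R2 in parallel with the series input of stage 2, R3 + R4 = 12.86 kΩ.
Effective lower resistance at A: R2 ‖ 12.86 = 7.976 kΩ.
First divider: V_A = V_s · 7.976/(4.10 + 7.976) = 18.56 mV.
Stage 2 is unloaded, so V_B = V_A · R4/(R3+R4) = 18.56 × 10.9/12.86 = 15.73 mV.

V_B ≈ 15.7 mV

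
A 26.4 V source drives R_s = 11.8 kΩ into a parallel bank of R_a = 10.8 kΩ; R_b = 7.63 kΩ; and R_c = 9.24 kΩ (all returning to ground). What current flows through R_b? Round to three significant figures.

Equivalent of the parallel group: R_p = 3.013 kΩ.
V_A by voltage divider: V_A = 26.4 × 3.013/(11.8 + 3.013) = 5.370 V.
Branch current I = V_A/R_b = 5.370/7.63 = 0.7038 mA.
(Equivalently: I_total = 1.782 mA, then current-divider fraction G_k/ΣG = 0.3949.)

I ≈ 0.704 mA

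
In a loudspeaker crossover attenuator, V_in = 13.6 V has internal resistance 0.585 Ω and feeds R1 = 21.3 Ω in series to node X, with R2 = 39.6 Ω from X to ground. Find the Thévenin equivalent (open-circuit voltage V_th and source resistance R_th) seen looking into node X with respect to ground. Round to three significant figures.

R1' = 0.585 + 21.3 = 21.89 Ω (source resistance + R1).
V_th is the unloaded tap voltage: V_in · R2/(R1'+R2) = 13.6 × 0.6441 = 8.759 V.
Looking into X with the source shorted: R_th = R1'·R2/(R1'+R2) = 21.89 × 39.6/61.48 = 14.10 Ω.

V_th ≈ 8.76 V, R_th ≈ 14.1 Ω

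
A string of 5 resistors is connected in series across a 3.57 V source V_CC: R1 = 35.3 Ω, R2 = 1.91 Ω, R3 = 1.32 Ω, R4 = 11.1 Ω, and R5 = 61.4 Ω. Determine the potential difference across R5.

V ≈ 1.97 V

Total series resistance ΣR = 35.3 + 1.91 + 1.32 + 11.1 + 61.4 = 111.0 Ω.
V = V_CC · R/ΣR = 3.57 × 0.5530 = 1.974 V.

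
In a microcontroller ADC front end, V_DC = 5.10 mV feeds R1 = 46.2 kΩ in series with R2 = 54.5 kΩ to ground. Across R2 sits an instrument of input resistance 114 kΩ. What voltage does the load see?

First combine the lower leg with the load: R2 ‖ R_L = 36.87 kΩ.
Voltage divider with the loaded lower leg: V_out = 5.10 × 36.87/(46.2 + 36.87) = 5.10 × 0.4439 = 2.264 mV.

V_out ≈ 2.26 mV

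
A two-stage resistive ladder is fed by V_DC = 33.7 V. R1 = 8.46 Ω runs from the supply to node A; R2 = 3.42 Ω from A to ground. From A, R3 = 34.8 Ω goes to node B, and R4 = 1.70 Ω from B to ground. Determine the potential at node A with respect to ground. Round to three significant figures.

Looking into the second stage from A: R3 + R4 = 36.50 Ω appears in parallel with R2.
R2 ‖ (R3+R4) = 3.127 Ω.
So V_A = 33.7 × 0.2699 = 9.095 V.

V_A ≈ 9.09 V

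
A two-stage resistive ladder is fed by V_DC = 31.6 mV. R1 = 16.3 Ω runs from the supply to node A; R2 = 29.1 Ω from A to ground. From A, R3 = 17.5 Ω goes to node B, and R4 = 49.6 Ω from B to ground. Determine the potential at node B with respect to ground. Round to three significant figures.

V_B ≈ 13.0 mV

The second stage (R3 + R4 = 67.10 Ω) loads node A in parallel with R2.
R2 ‖ (R3+R4) = 20.30 Ω.
V_A = 31.6 × 20.30/(16.3 + 20.30) = 17.53 mV.
V_B = V_A × 0.7392 = 12.95 mV.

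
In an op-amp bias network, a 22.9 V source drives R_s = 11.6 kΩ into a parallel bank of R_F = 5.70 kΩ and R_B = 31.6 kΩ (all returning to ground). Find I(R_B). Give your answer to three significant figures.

Combine the parallel branches: R_p = (1/5.70 + 1/31.6)⁻¹ = 4.829 kΩ.
Node voltage V_A = V_DC · R_p/(R_s + R_p) = 22.9 × 0.2939 = 6.731 V.
Branch current I = V_A/R_B = 6.731/31.6 = 0.2130 mA.

I ≈ 0.213 mA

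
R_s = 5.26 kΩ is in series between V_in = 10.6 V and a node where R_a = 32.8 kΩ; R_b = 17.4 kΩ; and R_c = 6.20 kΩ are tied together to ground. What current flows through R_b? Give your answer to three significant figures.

Equivalent of the parallel group: R_p = 4.012 kΩ.
Node voltage V_A = V_in · R_p/(R_s + R_p) = 10.6 × 0.4327 = 4.587 V.
I(R_b) = V_A / R_b = 4.587/17.4 = 0.2636 mA.

I ≈ 0.264 mA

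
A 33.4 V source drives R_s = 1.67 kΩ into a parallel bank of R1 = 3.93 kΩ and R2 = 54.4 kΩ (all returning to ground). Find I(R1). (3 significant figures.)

I ≈ 5.84 mA

Equivalent of the parallel group: R_p = 3.665 kΩ.
V_A by voltage divider: V_A = 33.4 × 3.665/(1.67 + 3.665) = 22.95 V.
Branch current I = V_A/R1 = 22.95/3.93 = 5.839 mA.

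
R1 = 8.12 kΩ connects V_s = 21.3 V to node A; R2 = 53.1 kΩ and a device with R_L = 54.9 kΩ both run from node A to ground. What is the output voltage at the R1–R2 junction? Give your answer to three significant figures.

The load sits in parallel with R2, giving an effective lower resistance R2' = R2·R_L/(R2+R_L) = 26.99 kΩ.
Then V_out = V_s · R2'/(R1 + R2') = 21.3 × 26.99/35.11 = 16.37 V.

V_out ≈ 16.4 V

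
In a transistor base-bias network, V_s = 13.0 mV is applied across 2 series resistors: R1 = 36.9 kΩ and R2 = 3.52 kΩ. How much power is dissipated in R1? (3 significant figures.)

Series current I = V_s/ΣR = 13.0/40.42 = 0.3216 µA.
V(R1) = I·R = 11.87 mV; P = V·I = 11.87 × 0.3216 = 3.817 nW.

P ≈ 3.82 nW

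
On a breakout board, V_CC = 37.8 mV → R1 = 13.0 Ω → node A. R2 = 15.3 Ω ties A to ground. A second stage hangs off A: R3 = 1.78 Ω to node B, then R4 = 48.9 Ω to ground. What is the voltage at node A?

Node A sees R2 in parallel with the series input of stage 2, R3 + R4 = 50.68 Ω.
Effective lower resistance at A: R2 ‖ 50.68 = 11.75 Ω.
V_A = 37.8 × 11.75/(13.0 + 11.75) = 17.95 mV.

V_A ≈ 17.9 mV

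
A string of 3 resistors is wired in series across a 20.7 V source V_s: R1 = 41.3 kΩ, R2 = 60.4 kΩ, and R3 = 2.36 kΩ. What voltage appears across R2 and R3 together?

ΣR = 41.3 + 60.4 + 2.36 = 104.1 kΩ.
R_{R2..R3} = 60.4 + 2.36 = 62.76 kΩ.
Voltage divider: V = V_s · (62.76 / 104.1) = 20.7 × 0.6031 = 12.48 V.

V ≈ 12.5 V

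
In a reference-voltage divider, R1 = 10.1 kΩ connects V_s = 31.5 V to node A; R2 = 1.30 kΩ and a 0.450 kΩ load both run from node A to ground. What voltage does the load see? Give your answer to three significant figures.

First combine the lower leg with the load: R2 ‖ R_L = 0.3343 kΩ.
Then V_out = V_s · R2'/(R1 + R2') = 31.5 × 0.3343/10.43 = 1.009 V.

V_out ≈ 1.01 V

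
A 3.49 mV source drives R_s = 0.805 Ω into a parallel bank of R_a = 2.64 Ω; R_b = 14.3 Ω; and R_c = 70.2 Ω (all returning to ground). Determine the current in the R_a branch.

I ≈ 0.963 mA

Parallel bank: R_p = 1/(1/2.64 + 1/14.3 + 1/70.2) = 2.160 Ω.
V_A = 3.49 × 2.160/2.965 = 2.542 mV.
Branch current I = V_A/R_a = 2.542/2.64 = 0.9631 mA.
(Check via current divider: I_total = 1.177 mA; share G_k/ΣG = 0.8182 → same result.)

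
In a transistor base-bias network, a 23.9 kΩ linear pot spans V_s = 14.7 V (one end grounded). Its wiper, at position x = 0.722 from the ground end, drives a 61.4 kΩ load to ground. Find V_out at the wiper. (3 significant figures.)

V_out ≈ 9.84 V

The pot divides into 6.644 kΩ above the wiper and 17.26 kΩ below.
(x·R_p) ‖ R_L = 13.47 kΩ.
V_out = 14.7 × 13.47/(6.644 + 13.47) = 9.844 V.
(Unloaded: V_out = x·V_s = 10.6 V.)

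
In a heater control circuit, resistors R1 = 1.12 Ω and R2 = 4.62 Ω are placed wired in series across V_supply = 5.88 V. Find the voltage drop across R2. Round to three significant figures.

Total series resistance ΣR = 1.12 + 4.62 = 5.740 Ω.
By the voltage-divider rule, V = 5.88 × 4.620/5.740 = 4.733 V.

V ≈ 4.73 V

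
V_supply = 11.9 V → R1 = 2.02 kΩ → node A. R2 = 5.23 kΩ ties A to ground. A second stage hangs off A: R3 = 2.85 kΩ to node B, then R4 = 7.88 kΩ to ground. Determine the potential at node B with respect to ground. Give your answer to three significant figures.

The second stage (R3 + R4 = 10.73 kΩ) loads node A in parallel with R2.
R2 ‖ (R3+R4) = 3.516 kΩ.
V_A = 11.9 × 3.516/(2.02 + 3.516) = 7.558 V.
Then the unloaded second divider: V_B = V_A × R4/(R3+R4) = 7.558 × 0.7344 = 5.551 V.

V_B ≈ 5.55 V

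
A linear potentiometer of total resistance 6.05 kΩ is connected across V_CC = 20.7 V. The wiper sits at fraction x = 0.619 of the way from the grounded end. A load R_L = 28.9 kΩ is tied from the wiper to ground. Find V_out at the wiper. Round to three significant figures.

V_out ≈ 12.2 V

Lower segment x·R_p = 3.745 kΩ; upper segment (1−x)·R_p = 2.305 kΩ.
(x·R_p) ‖ R_L = 3.315 kΩ.
V_out = 20.7 × 3.315/(2.305 + 3.315) = 12.21 V.
(Unloaded: V_out = x·V_CC = 12.8 V.)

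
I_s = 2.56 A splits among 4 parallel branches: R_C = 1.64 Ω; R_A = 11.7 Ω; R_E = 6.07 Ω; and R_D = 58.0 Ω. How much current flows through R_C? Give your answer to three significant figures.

ΣG = 1/1.64 + 1/11.7 + 1/6.07 + 1/58.0 = 0.8772.
By the current-divider rule, I = I_s · G_k/ΣG = 2.56 × 0.6951 = 1.779 A.

I ≈ 1.78 A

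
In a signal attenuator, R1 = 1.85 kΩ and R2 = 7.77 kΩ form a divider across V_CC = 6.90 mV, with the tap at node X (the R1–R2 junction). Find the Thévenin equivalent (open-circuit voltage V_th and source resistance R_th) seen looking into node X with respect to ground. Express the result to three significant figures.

With X open, the divider is unloaded: V_th = 6.90 × 7.77/9.620 = 5.573 mV.
Looking into X with the source shorted: R_th = R1·R2/(R1+R2) = 1.850 × 7.77/9.620 = 1.494 kΩ.

V_th ≈ 5.57 mV, R_th ≈ 1.49 kΩ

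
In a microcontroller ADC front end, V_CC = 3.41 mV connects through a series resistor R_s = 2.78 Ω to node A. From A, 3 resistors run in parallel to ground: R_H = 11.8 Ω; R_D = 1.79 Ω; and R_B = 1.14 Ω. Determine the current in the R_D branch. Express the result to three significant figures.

I ≈ 0.364 mA

Parallel bank: R_p = 1/(1/11.8 + 1/1.79 + 1/1.14) = 0.6576 Ω.
Node voltage V_A = V_CC · R_p/(R_s + R_p) = 3.41 × 0.1913 = 0.6523 mV.
I(R_D) = V_A / R_D = 0.6523/1.79 = 0.3644 mA.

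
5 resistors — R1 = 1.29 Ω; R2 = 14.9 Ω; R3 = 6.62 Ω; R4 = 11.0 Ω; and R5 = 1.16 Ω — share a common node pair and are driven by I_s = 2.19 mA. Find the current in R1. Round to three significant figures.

I ≈ 0.872 mA

Total conductance ΣG = 1/1.29 + 1/14.9 + 1/6.62 + 1/11.0 + 1/1.16 = 1.946 (units of 1/Ω).
Current divider: I(R1) = I_s · G_k/ΣG = 2.19 × (0.7752/1.946) = 2.19 × 0.3983 = 0.8722 mA.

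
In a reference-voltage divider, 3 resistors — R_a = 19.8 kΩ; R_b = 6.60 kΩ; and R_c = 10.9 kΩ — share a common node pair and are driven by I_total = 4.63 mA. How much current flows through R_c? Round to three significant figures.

I ≈ 1.45 mA

Conductances: ΣG = 1/19.8 + 1/6.60 + 1/10.9 = 0.2938 (1/kΩ).
By the current-divider rule, I = I_total · G_k/ΣG = 4.63 × 0.3123 = 1.446 mA.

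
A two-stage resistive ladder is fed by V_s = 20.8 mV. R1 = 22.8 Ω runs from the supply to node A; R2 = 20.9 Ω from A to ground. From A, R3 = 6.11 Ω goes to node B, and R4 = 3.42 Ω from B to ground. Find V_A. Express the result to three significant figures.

V_A ≈ 4.64 mV

Looking into the second stage from A: R3 + R4 = 9.530 Ω appears in parallel with R2.
Effective lower resistance at A: R2 ‖ 9.530 = 6.545 Ω.
V_A = 20.8 × 6.545/(22.8 + 6.545) = 4.639 mV.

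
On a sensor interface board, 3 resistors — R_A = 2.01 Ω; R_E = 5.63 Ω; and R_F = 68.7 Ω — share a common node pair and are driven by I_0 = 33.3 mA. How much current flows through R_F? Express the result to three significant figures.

ΣG = 1/2.01 + 1/5.63 + 1/68.7 = 0.6897.
Current divider: I(R_F) = I_0 · G_k/ΣG = 33.3 × (0.01456/0.6897) = 33.3 × 0.02111 = 0.7028 mA.

I ≈ 0.703 mA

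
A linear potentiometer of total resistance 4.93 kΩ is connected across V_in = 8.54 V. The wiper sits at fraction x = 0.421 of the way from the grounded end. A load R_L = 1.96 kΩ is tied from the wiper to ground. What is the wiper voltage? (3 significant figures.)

V_out ≈ 2.23 V

Split the track: R_lower = x·R_p = 2.076 kΩ, R_upper = (1−x)·R_p = 2.854 kΩ.
Lower segment in parallel with the load: 2.076 ‖ 1.96 = 1.008 kΩ.
Loaded-divider output: V_out = 8.54 × 0.2610 = 2.229 V.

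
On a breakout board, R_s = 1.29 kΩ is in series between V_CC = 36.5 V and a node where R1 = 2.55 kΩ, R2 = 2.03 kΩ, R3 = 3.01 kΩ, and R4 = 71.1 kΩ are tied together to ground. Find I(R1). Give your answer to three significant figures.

I ≈ 5.53 mA

Equivalent of the parallel group: R_p = 0.8123 kΩ.
V_A by voltage divider: V_A = 36.5 × 0.8123/(1.29 + 0.8123) = 14.10 V.
I(R1) = V_A / R1 = 14.10/2.55 = 5.531 mA.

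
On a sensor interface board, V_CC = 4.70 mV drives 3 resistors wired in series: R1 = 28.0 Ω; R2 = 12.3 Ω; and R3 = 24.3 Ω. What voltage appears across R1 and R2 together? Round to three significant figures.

V ≈ 2.93 mV

Total series resistance ΣR = 28.0 + 12.3 + 24.3 = 64.60 Ω.
R_{R1..R2} = 28.0 + 12.3 = 40.30 Ω.
V = V_CC · R/ΣR = 4.70 × 0.6238 = 2.932 mV.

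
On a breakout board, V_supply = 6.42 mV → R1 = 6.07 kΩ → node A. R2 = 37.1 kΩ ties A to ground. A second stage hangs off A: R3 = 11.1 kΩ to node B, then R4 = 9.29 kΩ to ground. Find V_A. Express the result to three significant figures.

V_A ≈ 4.39 mV

The second stage (R3 + R4 = 20.39 kΩ) loads node A in parallel with R2.
Effective lower resistance at A: R2 ‖ 20.39 = 13.16 kΩ.
So V_A = 6.42 × 0.6843 = 4.393 mV.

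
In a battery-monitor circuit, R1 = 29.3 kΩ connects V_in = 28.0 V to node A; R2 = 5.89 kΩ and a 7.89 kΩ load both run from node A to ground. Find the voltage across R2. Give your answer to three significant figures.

V_out ≈ 2.89 V

R2 ‖ R_L = (5.89 × 7.89)/(5.89 + 7.89) = 3.372 kΩ.
Voltage divider with the loaded lower leg: V_out = 28.0 × 3.372/(29.3 + 3.372) = 28.0 × 0.1032 = 2.890 V.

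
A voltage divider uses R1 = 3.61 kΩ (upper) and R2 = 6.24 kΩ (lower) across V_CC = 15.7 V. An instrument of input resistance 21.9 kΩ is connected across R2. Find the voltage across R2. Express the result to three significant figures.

R2 ‖ R_L = (6.24 × 21.9)/(6.24 + 21.9) = 4.856 kΩ.
Voltage divider with the loaded lower leg: V_out = 15.7 × 4.856/(3.61 + 4.856) = 15.7 × 0.5736 = 9.006 V.
(Unloaded it would be 9.95 V; the load pulls it down.)

V_out ≈ 9.01 V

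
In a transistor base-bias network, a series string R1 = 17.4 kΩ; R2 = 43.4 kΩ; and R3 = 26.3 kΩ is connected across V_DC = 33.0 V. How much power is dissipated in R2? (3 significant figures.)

P ≈ 6.23 mW

ΣR = 87.10 kΩ → I = 33.0/87.10 = 0.3789 mA.
P(R2) = I²·R2 = (0.3789)² × 43.4 = 6.230 mW.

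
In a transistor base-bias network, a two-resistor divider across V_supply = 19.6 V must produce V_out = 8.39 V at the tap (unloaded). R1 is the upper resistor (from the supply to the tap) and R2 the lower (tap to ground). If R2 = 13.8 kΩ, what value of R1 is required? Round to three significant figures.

R1 ≈ 18.4 kΩ

The divider ratio is R2/(R1+R2) = 8.39/19.6 = 0.4281.
Rearranging, R1 = R2·(1−k)/k = 13.8 × 1.336 = 18.44 kΩ.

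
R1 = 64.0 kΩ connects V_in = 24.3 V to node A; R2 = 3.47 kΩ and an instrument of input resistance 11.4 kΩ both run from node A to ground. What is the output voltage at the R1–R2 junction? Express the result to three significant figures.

First combine the lower leg with the load: R2 ‖ R_L = 2.660 kΩ.
Now apply the divider: V_out = 24.3 × 0.03991 = 0.9698 V.

V_out ≈ 0.970 V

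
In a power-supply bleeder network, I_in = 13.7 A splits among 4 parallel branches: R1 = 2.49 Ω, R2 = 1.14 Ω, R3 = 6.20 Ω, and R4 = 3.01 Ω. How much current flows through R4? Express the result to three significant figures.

I ≈ 2.57 A

ΣG = 1/2.49 + 1/1.14 + 1/6.20 + 1/3.01 = 1.772.
R4 takes the fraction G_k/ΣG = 0.3322/1.772 = 0.1875, so I = 13.7 × 0.1875 = 2.568 A.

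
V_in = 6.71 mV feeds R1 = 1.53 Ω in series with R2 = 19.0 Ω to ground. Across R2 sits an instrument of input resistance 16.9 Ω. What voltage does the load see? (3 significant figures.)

R2 ‖ R_L = (19.0 × 16.9)/(19.0 + 16.9) = 8.944 Ω.
Now apply the divider: V_out = 6.71 × 0.8539 = 5.730 mV.
(Unloaded it would be 6.21 mV; the load pulls it down.)

V_out ≈ 5.73 mV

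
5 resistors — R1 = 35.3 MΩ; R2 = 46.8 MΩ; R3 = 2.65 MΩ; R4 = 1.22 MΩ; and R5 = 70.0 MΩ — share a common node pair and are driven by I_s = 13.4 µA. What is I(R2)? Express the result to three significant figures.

Total conductance ΣG = 1/35.3 + 1/46.8 + 1/2.65 + 1/1.22 + 1/70.0 = 1.261 (units of 1/MΩ).
By the current-divider rule, I = I_s · G_k/ΣG = 13.4 × 0.01694 = 0.2271 µA.

I ≈ 0.227 µA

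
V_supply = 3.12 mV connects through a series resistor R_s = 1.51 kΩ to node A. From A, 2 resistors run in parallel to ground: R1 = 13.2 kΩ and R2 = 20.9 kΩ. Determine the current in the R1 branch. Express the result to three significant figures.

I ≈ 0.199 µA

Combine the parallel branches: R_p = (1/13.2 + 1/20.9)⁻¹ = 8.090 kΩ.
V_A = 3.12 × 8.090/9.600 = 2.629 mV.
I(R1) = V_A / R1 = 2.629/13.2 = 0.1992 µA.
(Equivalently: I_total = 0.3250 µA, then current-divider fraction G_k/ΣG = 0.6129.)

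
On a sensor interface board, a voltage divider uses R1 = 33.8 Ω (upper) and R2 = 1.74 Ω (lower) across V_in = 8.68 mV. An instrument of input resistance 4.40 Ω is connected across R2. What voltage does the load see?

First combine the lower leg with the load: R2 ‖ R_L = 1.247 Ω.
Voltage divider with the loaded lower leg: V_out = 8.68 × 1.247/(33.8 + 1.247) = 8.68 × 0.03558 = 0.3088 mV.
(Unloaded it would be 0.425 mV; the load pulls it down.)

V_out ≈ 0.309 mV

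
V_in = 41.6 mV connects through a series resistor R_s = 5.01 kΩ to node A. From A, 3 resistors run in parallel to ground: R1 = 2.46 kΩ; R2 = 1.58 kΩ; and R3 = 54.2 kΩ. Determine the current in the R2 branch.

I ≈ 4.18 µA

Equivalent of the parallel group: R_p = 0.9453 kΩ.
V_A = 41.6 × 0.9453/5.955 = 6.603 mV.
Branch current I = V_A/R2 = 6.603/1.58 = 4.179 µA.
(Equivalently: I_total = 6.985 µA, then current-divider fraction G_k/ΣG = 0.5983.)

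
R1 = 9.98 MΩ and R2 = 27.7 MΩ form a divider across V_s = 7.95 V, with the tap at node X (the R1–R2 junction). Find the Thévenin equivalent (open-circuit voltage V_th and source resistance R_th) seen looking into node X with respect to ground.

With X open, the divider is unloaded: V_th = 7.95 × 27.7/37.68 = 5.844 V.
Zeroing V_s shorts the top of R1 to ground, so R_th = R1 ‖ R2 = 7.337 MΩ.

V_th ≈ 5.84 V, R_th ≈ 7.34 MΩ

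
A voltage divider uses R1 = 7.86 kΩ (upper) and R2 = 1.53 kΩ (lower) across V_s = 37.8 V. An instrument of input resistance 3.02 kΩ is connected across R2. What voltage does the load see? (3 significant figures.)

The load sits in parallel with R2, giving an effective lower resistance R2' = R2·R_L/(R2+R_L) = 1.016 kΩ.
Now apply the divider: V_out = 37.8 × 0.1144 = 4.325 V.
(Unloaded it would be 6.16 V; the load pulls it down.)

V_out ≈ 4.32 V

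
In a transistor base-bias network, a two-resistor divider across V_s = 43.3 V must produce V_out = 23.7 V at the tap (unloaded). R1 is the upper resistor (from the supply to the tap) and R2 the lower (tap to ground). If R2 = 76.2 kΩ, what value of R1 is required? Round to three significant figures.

The divider ratio is R2/(R1+R2) = 23.7/43.3 = 0.5473.
So R1 = R2 · (V_s/V_out − 1) = 76.2 × (43.3/23.7 − 1) = 76.2 × 0.8270 = 63.02 kΩ.

R1 ≈ 63.0 kΩ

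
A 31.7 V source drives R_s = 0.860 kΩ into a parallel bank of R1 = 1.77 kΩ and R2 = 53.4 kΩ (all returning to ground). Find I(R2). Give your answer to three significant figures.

I ≈ 0.395 mA

Parallel bank: R_p = 1/(1/1.77 + 1/53.4) = 1.713 kΩ.
Node voltage V_A = V_s · R_p/(R_s + R_p) = 31.7 × 0.6658 = 21.11 V.
Branch current I = V_A/R2 = 21.11/53.4 = 0.3952 mA.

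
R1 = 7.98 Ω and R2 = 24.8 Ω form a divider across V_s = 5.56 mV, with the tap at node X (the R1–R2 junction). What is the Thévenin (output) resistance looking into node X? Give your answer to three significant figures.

Zeroing V_s shorts the top of R1 to ground, so R_th = R1 ‖ R2 = 6.037 Ω.

R_th ≈ 6.04 Ω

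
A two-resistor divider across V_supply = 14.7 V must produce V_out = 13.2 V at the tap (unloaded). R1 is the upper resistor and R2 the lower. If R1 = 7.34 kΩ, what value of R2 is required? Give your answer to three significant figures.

R2 ≈ 64.6 kΩ

V_out/V_supply = R2/(R1+R2) = 0.8980.
So R2 = R1 · V_out/(V_supply − V_out) = 7.34 × 13.2/(14.7 − 13.2) = 7.34 × 8.800 = 64.59 kΩ.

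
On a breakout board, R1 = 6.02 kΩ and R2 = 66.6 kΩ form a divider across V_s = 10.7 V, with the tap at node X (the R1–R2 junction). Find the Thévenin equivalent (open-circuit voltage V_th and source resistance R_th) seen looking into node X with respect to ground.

Open-circuit (no load on X): V_th = V_s · R2/(R1 + R2) = 10.7 × 66.6/(6.020 + 66.6) = 9.813 V.
Looking into X with the source shorted: R_th = R1·R2/(R1+R2) = 6.020 × 66.6/72.62 = 5.521 kΩ.

V_th ≈ 9.81 V, R_th ≈ 5.52 kΩ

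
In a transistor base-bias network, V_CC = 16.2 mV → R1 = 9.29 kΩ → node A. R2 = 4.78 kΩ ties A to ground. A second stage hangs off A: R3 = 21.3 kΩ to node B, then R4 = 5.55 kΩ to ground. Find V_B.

V_B ≈ 1.02 mV

The second stage (R3 + R4 = 26.85 kΩ) loads node A in parallel with R2.
Effective lower resistance at A: R2 ‖ 26.85 = 4.058 kΩ.
So V_A = 16.2 × 0.3040 = 4.925 mV.
V_B = V_A × 0.2067 = 1.018 mV.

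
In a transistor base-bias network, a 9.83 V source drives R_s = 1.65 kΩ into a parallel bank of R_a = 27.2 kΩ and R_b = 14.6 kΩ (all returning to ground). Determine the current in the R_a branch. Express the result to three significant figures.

Combine the parallel branches: R_p = (1/27.2 + 1/14.6)⁻¹ = 9.500 kΩ.
Node voltage V_A = V_CC · R_p/(R_s + R_p) = 9.83 × 0.8520 = 8.375 V.
I(R_a) = V_A / R_a = 8.375/27.2 = 0.3079 mA.
(Equivalently: I_total = 0.8816 mA, then current-divider fraction G_k/ΣG = 0.3493.)

I ≈ 0.308 mA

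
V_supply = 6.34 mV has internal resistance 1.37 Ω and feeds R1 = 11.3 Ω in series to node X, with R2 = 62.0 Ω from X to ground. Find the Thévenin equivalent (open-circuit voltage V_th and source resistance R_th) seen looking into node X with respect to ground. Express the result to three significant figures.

V_th ≈ 5.26 mV, R_th ≈ 10.5 Ω

R1' = 1.37 + 11.3 = 12.67 Ω (source resistance + R1).
V_th is the unloaded tap voltage: V_supply · R2/(R1'+R2) = 6.34 × 0.8303 = 5.264 mV.
Looking into X with the source shorted: R_th = R1'·R2/(R1'+R2) = 12.67 × 62.0/74.67 = 10.52 Ω.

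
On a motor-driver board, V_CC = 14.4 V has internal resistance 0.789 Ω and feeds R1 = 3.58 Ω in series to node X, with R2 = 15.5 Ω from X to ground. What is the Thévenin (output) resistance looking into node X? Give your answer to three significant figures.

R_th ≈ 3.41 Ω

R1' = 0.789 + 3.58 = 4.369 Ω (source resistance + R1).
Looking into X with the source shorted: R_th = R1'·R2/(R1'+R2) = 4.369 × 15.5/19.87 = 3.408 Ω.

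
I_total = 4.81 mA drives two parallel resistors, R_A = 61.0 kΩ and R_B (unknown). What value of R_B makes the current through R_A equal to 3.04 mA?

R_B ≈ 105 kΩ

The fraction through R_A equals R_B/(R_A+R_B).
3.04/4.81 = R_B/(R_A + R_B) → R_B = R_A · (0.6320)/(1 − 0.6320) = 61.0 × 1.718 = 104.8 kΩ.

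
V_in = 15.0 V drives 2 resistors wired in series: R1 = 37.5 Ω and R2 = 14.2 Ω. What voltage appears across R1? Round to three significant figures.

V ≈ 10.9 V

Total series resistance ΣR = 37.5 + 14.2 = 51.70 Ω.
V = V_in · R/ΣR = 15.0 × 0.7253 = 10.88 V.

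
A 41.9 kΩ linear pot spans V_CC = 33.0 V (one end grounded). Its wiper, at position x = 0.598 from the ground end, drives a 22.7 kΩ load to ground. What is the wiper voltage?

Split the track: R_lower = x·R_p = 25.06 kΩ, R_upper = (1−x)·R_p = 16.84 kΩ.
(x·R_p) ‖ R_L = 11.91 kΩ.
Loaded-divider output: V_out = 33.0 × 0.4142 = 13.67 V.
(Unloaded: V_out = x·V_CC = 19.7 V.)

V_out ≈ 13.7 V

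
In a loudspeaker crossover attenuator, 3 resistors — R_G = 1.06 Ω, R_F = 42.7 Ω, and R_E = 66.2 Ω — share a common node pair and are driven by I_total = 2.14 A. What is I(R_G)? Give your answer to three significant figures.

I ≈ 2.06 A

ΣG = 1/1.06 + 1/42.7 + 1/66.2 = 0.9819.
R_G takes the fraction G_k/ΣG = 0.9434/0.9819 = 0.9608, so I = 2.14 × 0.9608 = 2.056 A.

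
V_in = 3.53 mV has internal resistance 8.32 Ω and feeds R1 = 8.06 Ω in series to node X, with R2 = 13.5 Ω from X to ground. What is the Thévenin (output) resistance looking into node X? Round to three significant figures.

R_th ≈ 7.40 Ω

R1' = 8.32 + 8.06 = 16.38 Ω (source resistance + R1).
Looking into X with the source shorted: R_th = R1'·R2/(R1'+R2) = 16.38 × 13.5/29.88 = 7.401 Ω.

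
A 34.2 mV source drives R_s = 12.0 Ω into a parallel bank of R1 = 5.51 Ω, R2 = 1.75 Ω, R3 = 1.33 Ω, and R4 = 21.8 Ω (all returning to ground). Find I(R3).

Parallel bank: R_p = 1/(1/5.51 + 1/1.75 + 1/1.33 + 1/21.8) = 0.6449 Ω.
Node voltage V_A = V_in · R_p/(R_s + R_p) = 34.2 × 0.05100 = 1.744 mV.
I(R3) = V_A / R3 = 1.744/1.33 = 1.311 mA.

I ≈ 1.31 mA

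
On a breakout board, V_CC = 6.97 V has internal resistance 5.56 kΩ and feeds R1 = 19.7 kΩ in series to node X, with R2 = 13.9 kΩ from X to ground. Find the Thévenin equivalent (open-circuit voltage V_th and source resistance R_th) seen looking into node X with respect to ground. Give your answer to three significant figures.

R1' = 5.56 + 19.7 = 25.26 kΩ (source resistance + R1).
With X open, the divider is unloaded: V_th = 6.97 × 13.9/39.16 = 2.474 V.
With V_CC suppressed (replaced by a short), R_th = R1' ‖ R2 = (25.26 × 13.9)/(25.26 + 13.9) = 8.966 kΩ.

V_th ≈ 2.47 V, R_th ≈ 8.97 kΩ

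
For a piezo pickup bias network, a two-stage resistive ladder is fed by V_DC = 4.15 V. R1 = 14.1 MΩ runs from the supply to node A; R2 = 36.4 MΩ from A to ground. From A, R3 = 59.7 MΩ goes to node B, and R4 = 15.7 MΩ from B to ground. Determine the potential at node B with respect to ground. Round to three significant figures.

V_B ≈ 0.549 V

Looking into the second stage from A: R3 + R4 = 75.40 MΩ appears in parallel with R2.
Effective lower resistance at A: R2 ‖ 75.40 = 24.55 MΩ.
First divider: V_A = V_DC · 24.55/(14.1 + 24.55) = 2.636 V.
Then the unloaded second divider: V_B = V_A × R4/(R3+R4) = 2.636 × 0.2082 = 0.5489 V.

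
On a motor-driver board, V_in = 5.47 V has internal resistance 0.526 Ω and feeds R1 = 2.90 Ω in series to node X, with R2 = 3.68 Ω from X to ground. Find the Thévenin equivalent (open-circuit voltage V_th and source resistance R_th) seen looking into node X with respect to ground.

V_th ≈ 2.83 V, R_th ≈ 1.77 Ω

R1' = 0.526 + 2.90 = 3.426 Ω (source resistance + R1).
V_th is the unloaded tap voltage: V_in · R2/(R1'+R2) = 5.47 × 0.5179 = 2.833 V.
With V_in suppressed (replaced by a short), R_th = R1' ‖ R2 = (3.426 × 3.68)/(3.426 + 3.68) = 1.774 Ω.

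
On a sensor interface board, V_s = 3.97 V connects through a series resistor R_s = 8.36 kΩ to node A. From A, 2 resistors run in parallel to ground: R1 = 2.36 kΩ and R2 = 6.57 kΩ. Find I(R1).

I ≈ 0.289 mA

Equivalent of the parallel group: R_p = 1.736 kΩ.
Node voltage V_A = V_s · R_p/(R_s + R_p) = 3.97 × 0.1720 = 0.6827 V.
I(R1) = V_A / R1 = 0.6827/2.36 = 0.2893 mA.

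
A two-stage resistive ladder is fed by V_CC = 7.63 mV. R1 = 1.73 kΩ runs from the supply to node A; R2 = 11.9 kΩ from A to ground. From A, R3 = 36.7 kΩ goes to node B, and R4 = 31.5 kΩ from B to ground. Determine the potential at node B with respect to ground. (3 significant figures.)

Looking into the second stage from A: R3 + R4 = 68.20 kΩ appears in parallel with R2.
Effective lower resistance at A: R2 ‖ 68.20 = 10.13 kΩ.
V_A = 7.63 × 10.13/(1.73 + 10.13) = 6.517 mV.
V_B = V_A × 0.4619 = 3.010 mV.

V_B ≈ 3.01 mV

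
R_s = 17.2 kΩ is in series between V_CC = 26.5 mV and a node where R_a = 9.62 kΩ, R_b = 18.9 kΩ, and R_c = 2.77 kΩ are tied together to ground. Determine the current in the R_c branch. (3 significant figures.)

Parallel bank: R_p = 1/(1/9.62 + 1/18.9 + 1/2.77) = 1.931 kΩ.
Node voltage V_A = V_CC · R_p/(R_s + R_p) = 26.5 × 0.1009 = 2.675 mV.
Branch current I = V_A/R_c = 2.675/2.77 = 0.9656 µA.

I ≈ 0.966 µA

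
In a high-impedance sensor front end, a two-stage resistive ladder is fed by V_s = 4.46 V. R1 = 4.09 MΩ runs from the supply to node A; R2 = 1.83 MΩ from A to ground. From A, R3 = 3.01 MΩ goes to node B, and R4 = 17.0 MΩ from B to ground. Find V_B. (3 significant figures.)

Looking into the second stage from A: R3 + R4 = 20.01 MΩ appears in parallel with R2.
R2 ‖ (R3+R4) = 1.677 MΩ.
So V_A = 4.46 × 0.2908 = 1.297 V.
Stage 2 is unloaded, so V_B = V_A · R4/(R3+R4) = 1.297 × 17.0/20.01 = 1.102 V.

V_B ≈ 1.10 V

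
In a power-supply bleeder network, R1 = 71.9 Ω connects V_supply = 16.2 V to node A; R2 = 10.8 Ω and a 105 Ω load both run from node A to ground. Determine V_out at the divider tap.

V_out ≈ 1.94 V

R2 ‖ R_L = (10.8 × 105)/(10.8 + 105) = 9.793 Ω.
Then V_out = V_supply · R2'/(R1 + R2') = 16.2 × 9.793/81.69 = 1.942 V.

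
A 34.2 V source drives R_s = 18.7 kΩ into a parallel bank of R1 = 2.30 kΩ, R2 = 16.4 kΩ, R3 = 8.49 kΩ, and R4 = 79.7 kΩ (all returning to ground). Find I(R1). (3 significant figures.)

I ≈ 1.17 mA

Combine the parallel branches: R_p = (1/2.30 + 1/16.4 + 1/8.49 + 1/79.7)⁻¹ = 1.597 kΩ.
Node voltage V_A = V_CC · R_p/(R_s + R_p) = 34.2 × 0.07869 = 2.691 V.
I(R1) = V_A / R1 = 2.691/2.30 = 1.170 mA.
(Check via current divider: I_total = 1.685 mA; share G_k/ΣG = 0.6944 → same result.)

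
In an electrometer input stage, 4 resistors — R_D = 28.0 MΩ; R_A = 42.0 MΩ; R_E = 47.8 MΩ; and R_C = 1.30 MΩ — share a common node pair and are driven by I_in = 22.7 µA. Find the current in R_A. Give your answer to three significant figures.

I ≈ 0.636 µA

Conductances: ΣG = 1/28.0 + 1/42.0 + 1/47.8 + 1/1.30 = 0.8497 (1/MΩ).
By the current-divider rule, I = I_in · G_k/ΣG = 22.7 × 0.02802 = 0.6361 µA.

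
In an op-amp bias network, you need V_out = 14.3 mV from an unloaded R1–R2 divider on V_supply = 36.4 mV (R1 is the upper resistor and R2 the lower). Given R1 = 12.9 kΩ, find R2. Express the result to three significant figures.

The divider ratio is R2/(R1+R2) = 14.3/36.4 = 0.3929.
Rearranging, R2 = R1·k/(1−k) = 12.9 × 0.6471 = 8.347 kΩ.

R2 ≈ 8.35 kΩ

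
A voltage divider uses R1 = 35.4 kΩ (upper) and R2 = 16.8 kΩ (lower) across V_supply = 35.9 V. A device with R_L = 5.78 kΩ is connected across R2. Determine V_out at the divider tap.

First combine the lower leg with the load: R2 ‖ R_L = 4.300 kΩ.
Voltage divider with the loaded lower leg: V_out = 35.9 × 4.300/(35.4 + 4.300) = 35.9 × 0.1083 = 3.889 V.

V_out ≈ 3.89 V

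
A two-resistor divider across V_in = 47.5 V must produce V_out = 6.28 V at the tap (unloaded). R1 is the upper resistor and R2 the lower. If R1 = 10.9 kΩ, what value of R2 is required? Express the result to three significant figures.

R2 ≈ 1.66 kΩ

The divider ratio is R2/(R1+R2) = 6.28/47.5 = 0.1322.
So R2 = R1 · V_out/(V_in − V_out) = 10.9 × 6.28/(47.5 − 6.28) = 10.9 × 0.1524 = 1.661 kΩ.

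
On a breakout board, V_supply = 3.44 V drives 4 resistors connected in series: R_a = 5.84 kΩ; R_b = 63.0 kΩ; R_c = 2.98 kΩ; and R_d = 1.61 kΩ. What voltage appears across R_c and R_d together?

ΣR = 5.84 + 63.0 + 2.98 + 1.61 = 73.43 kΩ.
R_{R_c..R_d} = 2.98 + 1.61 = 4.590 kΩ.
By the voltage-divider rule, V = 3.44 × 4.590/73.43 = 0.2150 V.

V ≈ 0.215 V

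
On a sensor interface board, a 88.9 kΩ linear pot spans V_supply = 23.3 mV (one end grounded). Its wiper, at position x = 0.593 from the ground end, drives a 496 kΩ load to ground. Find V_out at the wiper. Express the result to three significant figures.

Split the track: R_lower = x·R_p = 52.72 kΩ, R_upper = (1−x)·R_p = 36.18 kΩ.
R_L loads the lower segment: effective lower R = 47.65 kΩ.
Loaded-divider output: V_out = 23.3 × 0.5684 = 13.24 mV.

V_out ≈ 13.2 mV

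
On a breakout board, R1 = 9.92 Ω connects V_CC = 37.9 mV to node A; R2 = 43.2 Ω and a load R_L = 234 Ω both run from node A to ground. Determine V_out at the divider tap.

First combine the lower leg with the load: R2 ‖ R_L = 36.47 Ω.
Voltage divider with the loaded lower leg: V_out = 37.9 × 36.47/(9.92 + 36.47) = 37.9 × 0.7861 = 29.80 mV.

V_out ≈ 29.8 mV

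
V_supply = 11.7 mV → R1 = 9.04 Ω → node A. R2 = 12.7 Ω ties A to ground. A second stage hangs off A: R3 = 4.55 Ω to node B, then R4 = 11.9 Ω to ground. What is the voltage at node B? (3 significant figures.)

V_B ≈ 3.74 mV

Node A sees R2 in parallel with the series input of stage 2, R3 + R4 = 16.45 Ω.
R2 ‖ (R3+R4) = 7.167 Ω.
V_A = 11.7 × 7.167/(9.04 + 7.167) = 5.174 mV.
Stage 2 is unloaded, so V_B = V_A · R4/(R3+R4) = 5.174 × 11.9/16.45 = 3.743 mV.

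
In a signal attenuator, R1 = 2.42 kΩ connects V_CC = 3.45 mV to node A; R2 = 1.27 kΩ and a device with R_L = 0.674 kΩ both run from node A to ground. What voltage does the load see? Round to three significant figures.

First combine the lower leg with the load: R2 ‖ R_L = 0.4403 kΩ.
Now apply the divider: V_out = 3.45 × 0.1539 = 0.5311 mV.
(Unloaded it would be 1.19 mV; the load pulls it down.)

V_out ≈ 0.531 mV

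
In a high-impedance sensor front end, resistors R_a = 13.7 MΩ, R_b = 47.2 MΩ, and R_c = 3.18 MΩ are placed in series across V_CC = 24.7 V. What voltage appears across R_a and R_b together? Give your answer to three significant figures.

V ≈ 23.5 V

Series total: ΣR = 13.7 + 47.2 + 3.18 = 64.08 MΩ.
R_{R_a..R_b} = 13.7 + 47.2 = 60.90 MΩ.
By the voltage-divider rule, V = 24.7 × 60.90/64.08 = 23.47 V.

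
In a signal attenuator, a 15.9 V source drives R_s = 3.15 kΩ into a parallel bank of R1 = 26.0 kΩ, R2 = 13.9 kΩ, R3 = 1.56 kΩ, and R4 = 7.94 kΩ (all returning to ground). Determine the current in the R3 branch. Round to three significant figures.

Equivalent of the parallel group: R_p = 1.140 kΩ.
V_A by voltage divider: V_A = 15.9 × 1.140/(3.15 + 1.140) = 4.225 V.
Branch current I = V_A/R3 = 4.225/1.56 = 2.708 mA.

I ≈ 2.71 mA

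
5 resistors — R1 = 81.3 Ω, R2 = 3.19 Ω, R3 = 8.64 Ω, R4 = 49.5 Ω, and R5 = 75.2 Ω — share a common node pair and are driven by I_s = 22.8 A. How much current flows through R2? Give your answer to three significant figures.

I ≈ 15.0 A

Total conductance ΣG = 1/81.3 + 1/3.19 + 1/8.64 + 1/49.5 + 1/75.2 = 0.4750 (units of 1/Ω).
Current divider: I(R2) = I_s · G_k/ΣG = 22.8 × (0.3135/0.4750) = 22.8 × 0.6599 = 15.05 A.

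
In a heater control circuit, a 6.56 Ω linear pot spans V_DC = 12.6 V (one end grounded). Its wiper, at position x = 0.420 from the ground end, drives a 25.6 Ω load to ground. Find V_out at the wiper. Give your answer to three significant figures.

V_out ≈ 4.98 V

Lower segment x·R_p = 2.755 Ω; upper segment (1−x)·R_p = 3.805 Ω.
R_L loads the lower segment: effective lower R = 2.487 Ω.
Then V_out = V_DC · 2.487/(3.805 + 2.487) = 4.981 V.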